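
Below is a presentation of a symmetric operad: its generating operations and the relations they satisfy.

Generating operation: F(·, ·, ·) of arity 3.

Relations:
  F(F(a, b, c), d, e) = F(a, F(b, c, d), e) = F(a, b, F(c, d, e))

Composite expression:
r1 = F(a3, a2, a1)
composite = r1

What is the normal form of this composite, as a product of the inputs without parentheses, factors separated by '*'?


a3 * a2 * a1

Every regrouping of F is equal, so read the a-inputs in written order.
F(a3, a2, a1) reduces to a3 * a2 * a1


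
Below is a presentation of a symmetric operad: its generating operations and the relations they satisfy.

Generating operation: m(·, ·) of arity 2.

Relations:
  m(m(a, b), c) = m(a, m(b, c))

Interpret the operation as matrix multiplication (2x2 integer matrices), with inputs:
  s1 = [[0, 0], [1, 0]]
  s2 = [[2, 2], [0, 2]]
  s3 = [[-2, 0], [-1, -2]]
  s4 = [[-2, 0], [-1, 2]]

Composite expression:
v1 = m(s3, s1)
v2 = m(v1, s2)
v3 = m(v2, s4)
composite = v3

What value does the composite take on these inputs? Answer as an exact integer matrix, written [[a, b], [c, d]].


[[0, 0], [12, -8]]

m(s3, s1) = [[0, 0], [-2, 0]]
m(m(s3, s1), s2) = [[0, 0], [-4, -4]]
m(m(m(s3, s1), s2), s4) = [[0, 0], [12, -8]]


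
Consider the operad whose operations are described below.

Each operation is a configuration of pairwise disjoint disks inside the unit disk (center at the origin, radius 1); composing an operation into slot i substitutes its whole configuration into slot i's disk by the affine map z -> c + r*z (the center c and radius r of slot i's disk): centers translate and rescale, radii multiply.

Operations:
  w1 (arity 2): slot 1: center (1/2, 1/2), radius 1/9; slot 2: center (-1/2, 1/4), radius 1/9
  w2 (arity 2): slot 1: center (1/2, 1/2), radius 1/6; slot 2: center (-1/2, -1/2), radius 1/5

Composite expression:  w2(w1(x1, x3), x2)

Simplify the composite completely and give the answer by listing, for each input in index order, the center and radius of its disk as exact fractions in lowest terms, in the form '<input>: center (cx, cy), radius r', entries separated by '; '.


x1: center (7/12, 7/12), radius 1/54; x2: center (-1/2, -1/2), radius 1/5; x3: center (5/12, 13/24), radius 1/54

Below w2, radii multiply path by path; the x-disk centers shift.
tracing x1 down its 2-map path: center (7/12, 7/12), radius 1/54
tracing x3 down its 2-map path: center (5/12, 13/24), radius 1/54
tracing x2 down its 1-map path: center (-1/2, -1/2), radius 1/5


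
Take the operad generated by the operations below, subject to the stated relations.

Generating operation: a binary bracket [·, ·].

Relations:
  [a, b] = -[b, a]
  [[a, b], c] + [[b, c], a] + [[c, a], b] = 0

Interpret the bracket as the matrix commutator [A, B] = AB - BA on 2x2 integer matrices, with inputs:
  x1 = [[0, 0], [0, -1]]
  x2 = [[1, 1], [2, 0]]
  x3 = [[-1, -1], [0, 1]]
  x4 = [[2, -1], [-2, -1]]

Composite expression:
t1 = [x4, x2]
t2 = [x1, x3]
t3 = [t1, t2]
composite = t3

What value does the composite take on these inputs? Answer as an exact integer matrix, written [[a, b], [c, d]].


[x4, x2] = [[0, 4], [-8, 0]]
[x1, x3] = [[0, -1], [0, 0]]
[[x4, x2], [x1, x3]] = [[-8, 0], [0, 8]]

[[-8, 0], [0, 8]]


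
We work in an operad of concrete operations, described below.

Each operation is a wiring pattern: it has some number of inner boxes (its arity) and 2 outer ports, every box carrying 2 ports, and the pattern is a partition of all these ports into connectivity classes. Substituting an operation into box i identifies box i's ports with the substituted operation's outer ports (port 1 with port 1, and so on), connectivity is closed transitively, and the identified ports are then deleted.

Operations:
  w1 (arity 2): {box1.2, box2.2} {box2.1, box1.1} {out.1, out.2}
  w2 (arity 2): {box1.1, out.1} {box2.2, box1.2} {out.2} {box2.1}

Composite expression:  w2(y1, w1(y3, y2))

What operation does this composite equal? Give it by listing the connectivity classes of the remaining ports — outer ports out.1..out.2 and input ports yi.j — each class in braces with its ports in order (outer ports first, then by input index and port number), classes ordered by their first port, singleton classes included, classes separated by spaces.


Two ports join when wires chain via w2-identified ports.
composing w1 on (y3, y2), with out.j its own outer ports: {out.1, out.2} {y2.1, y3.1} {y2.2, y3.2}
composing w2 on (y1, y3, y2), with out.j its own outer ports: {out.1, y1.1} {out.2} {y1.2} {y2.1, y3.1} {y2.2, y3.2}

{out.1, y1.1} {out.2} {y1.2} {y2.1, y3.1} {y2.2, y3.2}


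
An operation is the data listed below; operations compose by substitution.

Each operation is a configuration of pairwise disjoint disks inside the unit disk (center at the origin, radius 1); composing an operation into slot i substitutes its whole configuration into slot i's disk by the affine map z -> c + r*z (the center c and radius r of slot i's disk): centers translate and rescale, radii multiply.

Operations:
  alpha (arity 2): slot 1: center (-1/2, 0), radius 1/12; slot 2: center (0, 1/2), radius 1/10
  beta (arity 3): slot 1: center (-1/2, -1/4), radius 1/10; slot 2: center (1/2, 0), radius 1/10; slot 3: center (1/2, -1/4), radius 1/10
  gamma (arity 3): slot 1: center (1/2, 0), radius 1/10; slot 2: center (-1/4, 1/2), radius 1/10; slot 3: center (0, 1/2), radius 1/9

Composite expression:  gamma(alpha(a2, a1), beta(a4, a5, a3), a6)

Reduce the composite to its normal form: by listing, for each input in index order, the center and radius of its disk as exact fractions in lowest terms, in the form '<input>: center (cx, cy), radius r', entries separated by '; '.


Below gamma, radii multiply path by path; the a-disk centers shift.
a2 passes through 2 substitutions, ending at center (9/20, 0), radius 1/120
a1 passes through 2 substitutions, ending at center (1/2, 1/20), radius 1/100
a4 passes through 2 substitutions, ending at center (-3/10, 19/40), radius 1/100
a5 passes through 2 substitutions, ending at center (-1/5, 1/2), radius 1/100
a3 passes through 2 substitutions, ending at center (-1/5, 19/40), radius 1/100
a6 passes through 1 substitution, ending at center (0, 1/2), radius 1/9

a1: center (1/2, 1/20), radius 1/100; a2: center (9/20, 0), radius 1/120; a3: center (-1/5, 19/40), radius 1/100; a4: center (-3/10, 19/40), radius 1/100; a5: center (-1/5, 1/2), radius 1/100; a6: center (0, 1/2), radius 1/9


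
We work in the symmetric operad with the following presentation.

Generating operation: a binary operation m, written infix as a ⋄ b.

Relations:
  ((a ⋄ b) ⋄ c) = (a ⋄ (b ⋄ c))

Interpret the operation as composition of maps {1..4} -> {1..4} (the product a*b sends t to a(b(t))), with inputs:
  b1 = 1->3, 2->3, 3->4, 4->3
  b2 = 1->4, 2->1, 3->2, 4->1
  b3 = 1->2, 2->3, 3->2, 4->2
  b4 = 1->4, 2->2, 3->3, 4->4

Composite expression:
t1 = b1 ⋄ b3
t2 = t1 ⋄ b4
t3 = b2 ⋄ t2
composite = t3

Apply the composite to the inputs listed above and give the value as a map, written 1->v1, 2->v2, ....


(b1 ⋄ b3) = 1->3, 2->4, 3->3, 4->3
((b1 ⋄ b3) ⋄ b4) = 1->3, 2->4, 3->3, 4->3
(b2 ⋄ ((b1 ⋄ b3) ⋄ b4)) = 1->2, 2->1, 3->2, 4->2

1->2, 2->1, 3->2, 4->2


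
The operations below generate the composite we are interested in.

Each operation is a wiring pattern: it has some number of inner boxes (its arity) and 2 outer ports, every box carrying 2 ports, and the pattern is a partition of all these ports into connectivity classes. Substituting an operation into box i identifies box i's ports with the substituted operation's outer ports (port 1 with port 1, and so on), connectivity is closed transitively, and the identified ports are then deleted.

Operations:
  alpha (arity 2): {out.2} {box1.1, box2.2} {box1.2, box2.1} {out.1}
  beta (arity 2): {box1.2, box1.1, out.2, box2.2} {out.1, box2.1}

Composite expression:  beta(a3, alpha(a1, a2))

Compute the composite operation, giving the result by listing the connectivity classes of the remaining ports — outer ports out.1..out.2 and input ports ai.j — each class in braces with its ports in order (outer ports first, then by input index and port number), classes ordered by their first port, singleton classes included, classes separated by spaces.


{out.1} {out.2, a3.1, a3.2} {a1.1, a2.2} {a1.2, a2.1}

Reachability decides: close wires over beta-identified ports.
alpha over (a1, a2) gives {out.1} {out.2} {a1.1, a2.2} {a1.2, a2.1}, out.j being that stage's outer ports
beta over (a3, a1, a2) gives {out.1} {out.2, a3.1, a3.2} {a1.1, a2.2} {a1.2, a2.1}, out.j being that stage's outer ports


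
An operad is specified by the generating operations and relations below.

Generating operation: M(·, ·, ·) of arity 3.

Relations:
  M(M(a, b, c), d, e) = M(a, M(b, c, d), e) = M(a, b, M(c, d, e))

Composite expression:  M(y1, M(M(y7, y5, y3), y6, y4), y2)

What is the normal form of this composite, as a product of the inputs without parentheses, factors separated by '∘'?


y1 ∘ y7 ∘ y5 ∘ y3 ∘ y6 ∘ y4 ∘ y2

Every regrouping of M is equal, so read the y-inputs in written order.
M(y7, y5, y3) linearizes to y7 ∘ y5 ∘ y3
M(M(y7, y5, y3), y6, y4) linearizes to y7 ∘ y5 ∘ y3 ∘ y6 ∘ y4
M(y1, M(M(y7, y5, y3), y6, y4), y2) linearizes to y1 ∘ y7 ∘ y5 ∘ y3 ∘ y6 ∘ y4 ∘ y2


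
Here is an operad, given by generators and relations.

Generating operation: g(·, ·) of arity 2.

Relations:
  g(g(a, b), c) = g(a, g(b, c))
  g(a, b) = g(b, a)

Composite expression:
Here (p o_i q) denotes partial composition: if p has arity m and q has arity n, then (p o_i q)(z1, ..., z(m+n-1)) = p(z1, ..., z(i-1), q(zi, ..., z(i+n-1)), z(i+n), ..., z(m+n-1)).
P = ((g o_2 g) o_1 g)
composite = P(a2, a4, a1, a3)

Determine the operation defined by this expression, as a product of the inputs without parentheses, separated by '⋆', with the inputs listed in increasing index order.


a1 ⋆ a2 ⋆ a3 ⋆ a4

Any arrangement under g is one operation, so sort the a-inputs.
g(a2, a4) flattens to a2 ⋆ a4
g(a1, a3) flattens to a1 ⋆ a3
g(g(a2, a4), g(a1, a3)) flattens to a2 ⋆ a4 ⋆ a1 ⋆ a3
commutativity sorts the factors: a1 ⋆ a2 ⋆ a3 ⋆ a4


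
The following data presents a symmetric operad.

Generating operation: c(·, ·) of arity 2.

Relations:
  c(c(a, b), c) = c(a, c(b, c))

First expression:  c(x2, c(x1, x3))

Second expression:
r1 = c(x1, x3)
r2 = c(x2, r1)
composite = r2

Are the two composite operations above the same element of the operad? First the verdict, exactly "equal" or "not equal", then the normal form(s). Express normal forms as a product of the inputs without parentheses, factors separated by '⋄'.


equal — both sides give x2 ⋄ x1 ⋄ x3

In normal form, the first expression is x2 ⋄ x1 ⋄ x3
In normal form, the second expression is x2 ⋄ x1 ⋄ x3
The forms coincide; equal.


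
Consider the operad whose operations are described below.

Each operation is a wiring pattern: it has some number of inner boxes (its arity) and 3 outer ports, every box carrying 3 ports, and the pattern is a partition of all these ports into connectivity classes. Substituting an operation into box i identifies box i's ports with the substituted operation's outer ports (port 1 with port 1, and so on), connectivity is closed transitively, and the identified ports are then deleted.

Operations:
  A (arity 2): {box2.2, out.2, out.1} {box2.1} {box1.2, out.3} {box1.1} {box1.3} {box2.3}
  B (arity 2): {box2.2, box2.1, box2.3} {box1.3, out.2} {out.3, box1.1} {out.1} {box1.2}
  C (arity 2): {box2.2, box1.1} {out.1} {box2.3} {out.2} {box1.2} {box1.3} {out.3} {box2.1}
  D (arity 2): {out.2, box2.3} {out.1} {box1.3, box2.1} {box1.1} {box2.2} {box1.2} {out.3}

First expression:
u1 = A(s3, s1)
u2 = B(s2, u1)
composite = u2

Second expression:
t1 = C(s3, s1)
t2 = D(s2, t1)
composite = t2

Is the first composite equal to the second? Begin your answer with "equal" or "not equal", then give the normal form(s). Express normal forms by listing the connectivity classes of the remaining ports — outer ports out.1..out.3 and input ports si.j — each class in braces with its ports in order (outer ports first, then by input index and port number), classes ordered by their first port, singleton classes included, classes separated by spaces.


not equal — first {out.1} {out.2, s2.3} {out.3, s2.1} {s1.1} {s1.2, s3.2} {s1.3} {s2.2} {s3.1} {s3.3}, second {out.1} {out.2} {out.3} {s1.1} {s1.2, s3.1} {s1.3} {s2.1} {s2.2} {s2.3} {s3.2} {s3.3}

The first expression reduces to {out.1} {out.2, s2.3} {out.3, s2.1} {s1.1} {s1.2, s3.2} {s1.3} {s2.2} {s3.1} {s3.3}
The second expression reduces to {out.1} {out.2} {out.3} {s1.1} {s1.2, s3.1} {s1.3} {s2.1} {s2.2} {s2.3} {s3.2} {s3.3}
No match — not equal.


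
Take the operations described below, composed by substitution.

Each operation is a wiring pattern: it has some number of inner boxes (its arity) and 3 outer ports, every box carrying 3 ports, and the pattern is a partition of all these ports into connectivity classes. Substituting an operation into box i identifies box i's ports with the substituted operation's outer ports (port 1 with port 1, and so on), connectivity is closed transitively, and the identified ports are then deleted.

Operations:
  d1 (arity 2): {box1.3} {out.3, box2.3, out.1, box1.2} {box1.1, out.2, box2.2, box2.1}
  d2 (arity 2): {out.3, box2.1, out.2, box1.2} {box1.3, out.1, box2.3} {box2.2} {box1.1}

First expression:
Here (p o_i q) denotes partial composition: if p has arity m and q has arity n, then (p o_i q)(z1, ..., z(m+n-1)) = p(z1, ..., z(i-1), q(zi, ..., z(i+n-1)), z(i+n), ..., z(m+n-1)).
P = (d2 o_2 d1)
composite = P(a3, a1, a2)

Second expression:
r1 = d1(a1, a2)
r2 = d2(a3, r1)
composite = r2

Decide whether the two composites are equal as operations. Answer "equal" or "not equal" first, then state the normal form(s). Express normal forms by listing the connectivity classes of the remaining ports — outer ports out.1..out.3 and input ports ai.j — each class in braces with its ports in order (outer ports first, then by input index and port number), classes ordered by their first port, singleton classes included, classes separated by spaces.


equal; the common form is {out.1, out.2, out.3, a1.2, a2.3, a3.2, a3.3} {a1.1, a2.1, a2.2} {a1.3} {a3.1}

The first expression reduces to {out.1, out.2, out.3, a1.2, a2.3, a3.2, a3.3} {a1.1, a2.1, a2.2} {a1.3} {a3.1}
The second expression reduces to {out.1, out.2, out.3, a1.2, a2.3, a3.2, a3.3} {a1.1, a2.1, a2.2} {a1.3} {a3.1}
Both agree, so they are equal.


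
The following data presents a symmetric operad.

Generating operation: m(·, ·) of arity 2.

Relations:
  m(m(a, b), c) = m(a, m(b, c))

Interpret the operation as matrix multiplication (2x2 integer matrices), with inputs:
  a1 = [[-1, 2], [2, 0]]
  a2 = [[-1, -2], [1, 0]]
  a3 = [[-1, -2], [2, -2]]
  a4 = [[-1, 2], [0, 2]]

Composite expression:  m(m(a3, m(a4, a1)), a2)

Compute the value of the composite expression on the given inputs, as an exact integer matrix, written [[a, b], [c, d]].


[[15, 26], [-6, -4]]


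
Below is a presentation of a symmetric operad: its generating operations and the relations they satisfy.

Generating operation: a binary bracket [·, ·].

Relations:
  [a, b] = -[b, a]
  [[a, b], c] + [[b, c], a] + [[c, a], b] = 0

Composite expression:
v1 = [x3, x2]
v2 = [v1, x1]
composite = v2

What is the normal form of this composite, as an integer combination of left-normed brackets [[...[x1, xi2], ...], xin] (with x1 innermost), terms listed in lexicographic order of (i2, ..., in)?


[[x1, x2], x3] - [[x1, x3], x2]


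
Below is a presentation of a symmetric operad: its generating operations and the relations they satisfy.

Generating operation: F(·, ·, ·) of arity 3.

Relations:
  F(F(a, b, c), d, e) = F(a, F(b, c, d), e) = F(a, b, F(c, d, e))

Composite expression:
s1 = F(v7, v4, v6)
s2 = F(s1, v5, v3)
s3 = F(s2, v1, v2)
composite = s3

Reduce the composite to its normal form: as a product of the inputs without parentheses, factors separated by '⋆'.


v7 ⋆ v4 ⋆ v6 ⋆ v5 ⋆ v3 ⋆ v1 ⋆ v2

The F-tree's shape is irrelevant; the v-reading-order decides.
F(v7, v4, v6) unparenthesizes to v7 ⋆ v4 ⋆ v6
F(F(v7, v4, v6), v5, v3) unparenthesizes to v7 ⋆ v4 ⋆ v6 ⋆ v5 ⋆ v3
F(F(F(v7, v4, v6), v5, v3), v1, v2) unparenthesizes to v7 ⋆ v4 ⋆ v6 ⋆ v5 ⋆ v3 ⋆ v1 ⋆ v2


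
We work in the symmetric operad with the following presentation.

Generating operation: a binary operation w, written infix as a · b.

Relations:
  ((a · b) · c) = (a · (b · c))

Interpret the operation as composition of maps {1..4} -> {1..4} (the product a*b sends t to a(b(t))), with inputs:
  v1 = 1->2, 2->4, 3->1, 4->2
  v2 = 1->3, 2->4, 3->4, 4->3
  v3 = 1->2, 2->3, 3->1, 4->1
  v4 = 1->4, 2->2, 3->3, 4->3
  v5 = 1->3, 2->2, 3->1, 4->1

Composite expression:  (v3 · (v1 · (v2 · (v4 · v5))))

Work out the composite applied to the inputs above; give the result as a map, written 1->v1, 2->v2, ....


(v4 · v5) = 1->3, 2->2, 3->4, 4->4
(v2 · (v4 · v5)) = 1->4, 2->4, 3->3, 4->3
(v1 · (v2 · (v4 · v5))) = 1->2, 2->2, 3->1, 4->1
(v3 · (v1 · (v2 · (v4 · v5)))) = 1->3, 2->3, 3->2, 4->2

1->3, 2->3, 3->2, 4->2


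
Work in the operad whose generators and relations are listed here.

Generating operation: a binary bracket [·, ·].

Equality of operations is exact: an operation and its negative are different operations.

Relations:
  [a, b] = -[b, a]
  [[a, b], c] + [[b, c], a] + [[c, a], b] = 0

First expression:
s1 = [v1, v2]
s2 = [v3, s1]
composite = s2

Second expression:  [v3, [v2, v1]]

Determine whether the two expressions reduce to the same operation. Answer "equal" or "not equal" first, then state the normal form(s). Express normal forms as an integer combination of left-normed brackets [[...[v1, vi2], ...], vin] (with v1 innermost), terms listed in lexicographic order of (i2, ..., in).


not equal; the first gives -[[v1, v2], v3] and the second [[v1, v2], v3]

The first expression reduces to -[[v1, v2], v3]
The second expression reduces to [[v1, v2], v3]
They disagree, so not equal.


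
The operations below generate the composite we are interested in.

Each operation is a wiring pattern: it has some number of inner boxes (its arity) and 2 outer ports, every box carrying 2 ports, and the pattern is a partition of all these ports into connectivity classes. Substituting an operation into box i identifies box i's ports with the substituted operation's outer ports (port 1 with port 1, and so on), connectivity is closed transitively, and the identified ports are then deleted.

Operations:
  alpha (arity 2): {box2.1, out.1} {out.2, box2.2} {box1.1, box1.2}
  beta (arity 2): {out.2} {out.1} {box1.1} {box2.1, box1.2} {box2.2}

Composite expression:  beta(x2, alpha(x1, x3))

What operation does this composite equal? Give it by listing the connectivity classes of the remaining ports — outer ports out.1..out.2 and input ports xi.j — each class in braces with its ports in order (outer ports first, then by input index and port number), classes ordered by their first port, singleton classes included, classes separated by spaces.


{out.1} {out.2} {x1.1, x1.2} {x2.1} {x2.2, x3.1} {x3.2}


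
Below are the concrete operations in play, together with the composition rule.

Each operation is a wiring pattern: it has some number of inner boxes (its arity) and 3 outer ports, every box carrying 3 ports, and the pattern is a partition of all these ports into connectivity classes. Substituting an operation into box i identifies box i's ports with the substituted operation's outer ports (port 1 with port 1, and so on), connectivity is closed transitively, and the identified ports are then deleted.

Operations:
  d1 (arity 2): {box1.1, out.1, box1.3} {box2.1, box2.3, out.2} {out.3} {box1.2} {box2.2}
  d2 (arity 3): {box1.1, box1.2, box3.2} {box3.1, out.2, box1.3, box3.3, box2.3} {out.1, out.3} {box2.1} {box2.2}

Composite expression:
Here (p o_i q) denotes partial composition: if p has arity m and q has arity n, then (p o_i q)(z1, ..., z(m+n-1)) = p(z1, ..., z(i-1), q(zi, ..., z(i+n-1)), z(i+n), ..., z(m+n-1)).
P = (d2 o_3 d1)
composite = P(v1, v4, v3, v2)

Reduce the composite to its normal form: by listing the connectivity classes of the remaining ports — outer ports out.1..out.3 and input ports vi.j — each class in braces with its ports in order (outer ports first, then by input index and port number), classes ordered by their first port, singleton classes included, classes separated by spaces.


{out.1, out.3} {out.2, v1.3, v3.1, v3.3, v4.3} {v1.1, v1.2, v2.1, v2.3} {v2.2} {v3.2} {v4.1} {v4.2}

Two ports join when wires chain via d2-identified ports.
composing d1 on (v3, v2), with out.j its own outer ports: {out.1, v3.1, v3.3} {out.2, v2.1, v2.3} {out.3} {v2.2} {v3.2}
composing d2 on (v1, v4, v3, v2), with out.j its own outer ports: {out.1, out.3} {out.2, v1.3, v3.1, v3.3, v4.3} {v1.1, v1.2, v2.1, v2.3} {v2.2} {v3.2} {v4.1} {v4.2}


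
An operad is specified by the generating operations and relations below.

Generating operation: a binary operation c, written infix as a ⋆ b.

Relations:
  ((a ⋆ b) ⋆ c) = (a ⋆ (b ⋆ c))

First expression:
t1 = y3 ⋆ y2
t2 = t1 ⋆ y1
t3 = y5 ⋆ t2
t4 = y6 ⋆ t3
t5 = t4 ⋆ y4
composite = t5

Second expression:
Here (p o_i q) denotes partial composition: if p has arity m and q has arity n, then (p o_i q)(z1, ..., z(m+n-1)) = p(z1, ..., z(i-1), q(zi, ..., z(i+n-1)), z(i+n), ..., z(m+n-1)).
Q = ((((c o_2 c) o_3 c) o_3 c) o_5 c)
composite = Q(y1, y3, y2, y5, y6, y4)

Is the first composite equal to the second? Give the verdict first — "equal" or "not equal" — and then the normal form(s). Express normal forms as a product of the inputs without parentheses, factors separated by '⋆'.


not equal — first y6 ⋆ y5 ⋆ y3 ⋆ y2 ⋆ y1 ⋆ y4, second y1 ⋆ y3 ⋆ y2 ⋆ y5 ⋆ y6 ⋆ y4

In normal form, the first expression is y6 ⋆ y5 ⋆ y3 ⋆ y2 ⋆ y1 ⋆ y4
In normal form, the second expression is y1 ⋆ y3 ⋆ y2 ⋆ y5 ⋆ y6 ⋆ y4
The normal forms differ: not equal.


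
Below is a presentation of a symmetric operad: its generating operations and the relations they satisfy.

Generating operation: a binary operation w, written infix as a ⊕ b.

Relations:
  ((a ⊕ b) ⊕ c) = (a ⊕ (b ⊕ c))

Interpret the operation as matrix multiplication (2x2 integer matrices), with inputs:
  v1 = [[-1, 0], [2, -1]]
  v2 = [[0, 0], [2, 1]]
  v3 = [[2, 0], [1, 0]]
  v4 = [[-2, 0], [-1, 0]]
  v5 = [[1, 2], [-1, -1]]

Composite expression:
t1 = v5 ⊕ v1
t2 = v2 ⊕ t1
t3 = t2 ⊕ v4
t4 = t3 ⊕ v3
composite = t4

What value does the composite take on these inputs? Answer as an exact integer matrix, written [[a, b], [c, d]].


(v5 ⊕ v1) = [[3, -2], [-1, 1]]
(v2 ⊕ (v5 ⊕ v1)) = [[0, 0], [5, -3]]
((v2 ⊕ (v5 ⊕ v1)) ⊕ v4) = [[0, 0], [-7, 0]]
(((v2 ⊕ (v5 ⊕ v1)) ⊕ v4) ⊕ v3) = [[0, 0], [-14, 0]]

[[0, 0], [-14, 0]]


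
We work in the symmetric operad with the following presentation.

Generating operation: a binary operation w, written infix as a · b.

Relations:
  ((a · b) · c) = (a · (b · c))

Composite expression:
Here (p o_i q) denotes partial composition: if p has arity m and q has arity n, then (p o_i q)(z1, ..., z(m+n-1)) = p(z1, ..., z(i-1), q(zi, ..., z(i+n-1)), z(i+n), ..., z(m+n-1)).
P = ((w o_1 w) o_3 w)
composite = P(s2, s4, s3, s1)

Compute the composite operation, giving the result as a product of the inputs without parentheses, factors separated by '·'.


s2 · s4 · s3 · s1


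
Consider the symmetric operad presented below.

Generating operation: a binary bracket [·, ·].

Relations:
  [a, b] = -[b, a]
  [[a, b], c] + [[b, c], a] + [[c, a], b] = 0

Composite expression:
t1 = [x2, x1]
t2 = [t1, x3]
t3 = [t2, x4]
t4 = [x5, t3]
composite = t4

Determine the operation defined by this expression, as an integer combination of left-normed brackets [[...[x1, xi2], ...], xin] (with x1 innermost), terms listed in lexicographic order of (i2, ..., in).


[[[[x1, x2], x3], x4], x5]

A multilinear Lie element is pinned by x1-initial words (x1 innermost).
Composite bracket: [x5, [[[x2, x1], x3], x4]]
The bracket unfolds into 16 signed words via [a, b] = ab - ba (2^4 = 16).
Collect the words opening with x1:
  from x1x2x3x4x5, sign +1: term +[[[[x1, x2], x3], x4], x5]


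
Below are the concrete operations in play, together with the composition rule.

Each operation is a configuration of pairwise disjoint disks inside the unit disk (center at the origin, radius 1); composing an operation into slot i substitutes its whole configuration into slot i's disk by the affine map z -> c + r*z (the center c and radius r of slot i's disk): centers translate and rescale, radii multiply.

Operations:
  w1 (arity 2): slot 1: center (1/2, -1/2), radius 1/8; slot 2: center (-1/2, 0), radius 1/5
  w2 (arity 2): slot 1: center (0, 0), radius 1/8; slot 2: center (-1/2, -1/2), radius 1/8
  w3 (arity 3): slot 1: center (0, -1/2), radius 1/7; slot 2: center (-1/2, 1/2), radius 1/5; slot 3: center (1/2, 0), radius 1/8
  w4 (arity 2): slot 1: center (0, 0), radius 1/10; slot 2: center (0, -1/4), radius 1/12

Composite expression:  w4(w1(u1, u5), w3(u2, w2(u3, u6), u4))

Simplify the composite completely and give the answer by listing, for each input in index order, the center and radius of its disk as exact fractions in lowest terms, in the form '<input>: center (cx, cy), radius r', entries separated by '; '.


Affine substitution under w4: radii multiply and u-centers shift.
input u1: composing its 2 substitution steps yields center (1/20, -1/20), radius 1/80
input u5: composing its 2 substitution steps yields center (-1/20, 0), radius 1/50
input u2: composing its 2 substitution steps yields center (0, -7/24), radius 1/84
input u3: composing its 3 substitution steps yields center (-1/24, -5/24), radius 1/480
input u6: composing its 3 substitution steps yields center (-1/20, -13/60), radius 1/480
input u4: composing its 2 substitution steps yields center (1/24, -1/4), radius 1/96

u1: center (1/20, -1/20), radius 1/80; u2: center (0, -7/24), radius 1/84; u3: center (-1/24, -5/24), radius 1/480; u4: center (1/24, -1/4), radius 1/96; u5: center (-1/20, 0), radius 1/50; u6: center (-1/20, -13/60), radius 1/480


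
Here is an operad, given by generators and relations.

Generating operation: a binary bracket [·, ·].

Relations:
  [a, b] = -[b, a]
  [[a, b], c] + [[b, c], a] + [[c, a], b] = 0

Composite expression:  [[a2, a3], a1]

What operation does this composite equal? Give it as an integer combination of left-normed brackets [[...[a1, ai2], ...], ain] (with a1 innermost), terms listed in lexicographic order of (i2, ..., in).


Skip Jacobi rewriting: expand, keep a1-initial words, read off terms.
Composite bracket: [[a2, a3], a1]
Under [a, b] = ab - ba we get 4 signed associative words (2^2 = 4).
Keep just the words that open with a1:
  word a1a2a3 has sign -1, contributing -[[a1, a2], a3]
  word a1a3a2 has sign +1, contributing +[[a1, a3], a2]

-[[a1, a2], a3] + [[a1, a3], a2]


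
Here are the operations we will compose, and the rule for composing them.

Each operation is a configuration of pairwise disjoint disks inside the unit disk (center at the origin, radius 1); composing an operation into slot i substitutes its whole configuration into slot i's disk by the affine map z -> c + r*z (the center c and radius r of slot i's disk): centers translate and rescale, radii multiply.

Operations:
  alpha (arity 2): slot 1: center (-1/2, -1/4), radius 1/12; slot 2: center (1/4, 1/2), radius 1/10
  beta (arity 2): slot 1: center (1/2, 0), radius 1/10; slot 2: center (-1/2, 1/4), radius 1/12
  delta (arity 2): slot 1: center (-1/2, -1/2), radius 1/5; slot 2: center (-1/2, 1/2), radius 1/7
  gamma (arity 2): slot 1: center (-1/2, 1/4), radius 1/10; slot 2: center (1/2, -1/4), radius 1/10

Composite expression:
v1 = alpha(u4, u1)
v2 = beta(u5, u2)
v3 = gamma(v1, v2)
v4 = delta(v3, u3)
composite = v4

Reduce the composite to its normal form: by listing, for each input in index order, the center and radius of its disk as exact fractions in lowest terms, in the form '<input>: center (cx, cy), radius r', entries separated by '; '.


u1: center (-119/200, -11/25), radius 1/500; u2: center (-41/100, -109/200), radius 1/600; u3: center (-1/2, 1/2), radius 1/7; u4: center (-61/100, -91/200), radius 1/600; u5: center (-39/100, -11/20), radius 1/500

Follow each u-input down from delta: c' goes to c + r*c', radius to r*r'.
input u4: composing its 3 substitution steps yields center (-61/100, -91/200), radius 1/600
input u1: composing its 3 substitution steps yields center (-119/200, -11/25), radius 1/500
input u5: composing its 3 substitution steps yields center (-39/100, -11/20), radius 1/500
input u2: composing its 3 substitution steps yields center (-41/100, -109/200), radius 1/600
input u3: composing its 1 substitution step yields center (-1/2, 1/2), radius 1/7


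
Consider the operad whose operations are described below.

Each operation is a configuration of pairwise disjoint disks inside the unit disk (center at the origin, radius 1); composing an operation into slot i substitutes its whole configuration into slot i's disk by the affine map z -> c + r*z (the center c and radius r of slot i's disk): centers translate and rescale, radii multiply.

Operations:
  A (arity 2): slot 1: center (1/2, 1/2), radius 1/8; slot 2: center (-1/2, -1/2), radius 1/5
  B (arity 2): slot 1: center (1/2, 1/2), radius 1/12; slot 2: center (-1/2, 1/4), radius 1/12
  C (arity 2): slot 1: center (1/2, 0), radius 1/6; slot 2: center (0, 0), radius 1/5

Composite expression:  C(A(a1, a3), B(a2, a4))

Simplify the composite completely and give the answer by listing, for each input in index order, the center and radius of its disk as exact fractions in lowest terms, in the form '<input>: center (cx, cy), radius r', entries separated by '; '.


a1: center (7/12, 1/12), radius 1/48; a2: center (1/10, 1/10), radius 1/60; a3: center (5/12, -1/12), radius 1/30; a4: center (-1/10, 1/20), radius 1/60

Affine substitution under C: radii multiply and a-centers shift.
tracing a1 down its 2-map path: center (7/12, 1/12), radius 1/48
tracing a3 down its 2-map path: center (5/12, -1/12), radius 1/30
tracing a2 down its 2-map path: center (1/10, 1/10), radius 1/60
tracing a4 down its 2-map path: center (-1/10, 1/20), radius 1/60


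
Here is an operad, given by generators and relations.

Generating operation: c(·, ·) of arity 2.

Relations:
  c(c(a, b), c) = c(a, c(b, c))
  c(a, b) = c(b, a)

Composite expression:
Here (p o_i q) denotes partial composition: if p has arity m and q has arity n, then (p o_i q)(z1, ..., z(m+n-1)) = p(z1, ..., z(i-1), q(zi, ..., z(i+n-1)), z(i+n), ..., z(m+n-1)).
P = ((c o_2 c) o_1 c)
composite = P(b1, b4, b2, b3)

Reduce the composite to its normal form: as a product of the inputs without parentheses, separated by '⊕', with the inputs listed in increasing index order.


b1 ⊕ b2 ⊕ b3 ⊕ b4

Both nesting and order wash out for c; what remains is which b's occur.
c(b1, b4) flattens to b1 ⊕ b4
c(b2, b3) flattens to b2 ⊕ b3
c(c(b1, b4), c(b2, b3)) flattens to b1 ⊕ b4 ⊕ b2 ⊕ b3
sorting the factors by input index: b1 ⊕ b2 ⊕ b3 ⊕ b4


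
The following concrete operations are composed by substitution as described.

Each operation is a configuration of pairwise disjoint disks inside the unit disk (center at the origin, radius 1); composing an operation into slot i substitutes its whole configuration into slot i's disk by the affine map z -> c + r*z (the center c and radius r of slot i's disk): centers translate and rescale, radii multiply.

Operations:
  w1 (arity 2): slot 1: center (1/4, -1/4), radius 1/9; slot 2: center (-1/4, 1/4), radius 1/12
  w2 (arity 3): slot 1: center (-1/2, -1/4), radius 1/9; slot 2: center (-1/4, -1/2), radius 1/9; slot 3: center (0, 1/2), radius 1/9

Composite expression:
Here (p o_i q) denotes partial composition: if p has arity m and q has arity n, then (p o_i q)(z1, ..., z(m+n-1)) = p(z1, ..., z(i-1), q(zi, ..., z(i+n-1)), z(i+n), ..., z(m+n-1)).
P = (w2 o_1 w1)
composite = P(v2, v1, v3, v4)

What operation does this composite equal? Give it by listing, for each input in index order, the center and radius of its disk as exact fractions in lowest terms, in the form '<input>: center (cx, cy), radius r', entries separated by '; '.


Affine substitution under w2: radii multiply and v-centers shift.
input v2: composing its 2 substitution steps yields center (-17/36, -5/18), radius 1/81
input v1: composing its 2 substitution steps yields center (-19/36, -2/9), radius 1/108
input v3: composing its 1 substitution step yields center (-1/4, -1/2), radius 1/9
input v4: composing its 1 substitution step yields center (0, 1/2), radius 1/9

v1: center (-19/36, -2/9), radius 1/108; v2: center (-17/36, -5/18), radius 1/81; v3: center (-1/4, -1/2), radius 1/9; v4: center (0, 1/2), radius 1/9


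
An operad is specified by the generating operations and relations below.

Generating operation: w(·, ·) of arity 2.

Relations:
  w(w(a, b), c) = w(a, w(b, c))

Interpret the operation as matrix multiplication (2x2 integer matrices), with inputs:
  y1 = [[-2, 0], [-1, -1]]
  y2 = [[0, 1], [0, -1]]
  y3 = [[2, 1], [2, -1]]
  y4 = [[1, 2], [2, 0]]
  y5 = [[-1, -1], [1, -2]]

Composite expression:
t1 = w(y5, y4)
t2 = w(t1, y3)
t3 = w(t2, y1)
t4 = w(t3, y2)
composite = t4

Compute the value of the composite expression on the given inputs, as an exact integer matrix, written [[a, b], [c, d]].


[[0, 20], [0, 4]]

w(y5, y4) = [[-3, -2], [-3, 2]]
w(w(y5, y4), y3) = [[-10, -1], [-2, -5]]
w(w(w(y5, y4), y3), y1) = [[21, 1], [9, 5]]
w(w(w(w(y5, y4), y3), y1), y2) = [[0, 20], [0, 4]]


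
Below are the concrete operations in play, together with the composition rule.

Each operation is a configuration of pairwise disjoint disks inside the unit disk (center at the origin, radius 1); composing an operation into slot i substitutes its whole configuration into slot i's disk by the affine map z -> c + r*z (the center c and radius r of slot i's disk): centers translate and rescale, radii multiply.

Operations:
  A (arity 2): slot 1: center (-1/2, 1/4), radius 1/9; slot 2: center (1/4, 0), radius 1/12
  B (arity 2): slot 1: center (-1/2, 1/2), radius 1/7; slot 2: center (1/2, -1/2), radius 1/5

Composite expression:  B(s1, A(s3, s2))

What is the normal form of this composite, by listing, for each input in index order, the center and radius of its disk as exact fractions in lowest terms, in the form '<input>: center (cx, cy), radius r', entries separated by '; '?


s1: center (-1/2, 1/2), radius 1/7; s2: center (11/20, -1/2), radius 1/60; s3: center (2/5, -9/20), radius 1/45

Affine substitution under B: radii multiply and s-centers shift.
s1: after 1 affine step, its disk has center (-1/2, 1/2), radius 1/7
s3: after 2 affine steps, its disk has center (2/5, -9/20), radius 1/45
s2: after 2 affine steps, its disk has center (11/20, -1/2), radius 1/60


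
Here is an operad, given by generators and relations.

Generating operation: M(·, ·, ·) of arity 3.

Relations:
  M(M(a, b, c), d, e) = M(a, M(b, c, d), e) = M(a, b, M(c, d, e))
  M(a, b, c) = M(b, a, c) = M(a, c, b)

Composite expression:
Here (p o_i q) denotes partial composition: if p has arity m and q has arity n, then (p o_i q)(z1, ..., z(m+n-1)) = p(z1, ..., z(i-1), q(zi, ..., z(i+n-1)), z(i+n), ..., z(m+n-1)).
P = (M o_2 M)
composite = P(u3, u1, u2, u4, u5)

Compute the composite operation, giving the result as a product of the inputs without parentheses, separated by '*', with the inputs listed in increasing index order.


u1 * u2 * u3 * u4 * u5

Any arrangement under M is one operation, so sort the u-inputs.
M(u1, u2, u4) spells out as u1 * u2 * u4
M(u3, M(u1, u2, u4), u5) spells out as u3 * u1 * u2 * u4 * u5
rearranged into index order: u1 * u2 * u3 * u4 * u5


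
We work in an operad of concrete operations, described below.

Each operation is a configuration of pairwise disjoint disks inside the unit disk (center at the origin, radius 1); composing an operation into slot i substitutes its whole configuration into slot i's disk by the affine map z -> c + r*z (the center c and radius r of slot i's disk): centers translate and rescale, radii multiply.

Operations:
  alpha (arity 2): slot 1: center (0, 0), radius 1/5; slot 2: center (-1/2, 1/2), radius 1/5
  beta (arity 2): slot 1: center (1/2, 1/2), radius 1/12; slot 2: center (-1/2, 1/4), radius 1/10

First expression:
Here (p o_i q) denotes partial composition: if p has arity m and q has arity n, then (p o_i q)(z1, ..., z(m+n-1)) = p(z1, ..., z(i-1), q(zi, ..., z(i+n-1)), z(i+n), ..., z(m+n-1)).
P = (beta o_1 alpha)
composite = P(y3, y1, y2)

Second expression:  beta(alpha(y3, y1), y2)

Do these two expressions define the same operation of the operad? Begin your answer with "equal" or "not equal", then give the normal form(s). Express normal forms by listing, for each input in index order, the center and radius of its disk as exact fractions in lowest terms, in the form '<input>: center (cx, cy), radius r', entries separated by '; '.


equal; the common form is y1: center (11/24, 13/24), radius 1/60; y2: center (-1/2, 1/4), radius 1/10; y3: center (1/2, 1/2), radius 1/60

The first expression, normalized: y1: center (11/24, 13/24), radius 1/60; y2: center (-1/2, 1/4), radius 1/10; y3: center (1/2, 1/2), radius 1/60
The second expression, normalized: y1: center (11/24, 13/24), radius 1/60; y2: center (-1/2, 1/4), radius 1/10; y3: center (1/2, 1/2), radius 1/60
Identical normal forms: equal.


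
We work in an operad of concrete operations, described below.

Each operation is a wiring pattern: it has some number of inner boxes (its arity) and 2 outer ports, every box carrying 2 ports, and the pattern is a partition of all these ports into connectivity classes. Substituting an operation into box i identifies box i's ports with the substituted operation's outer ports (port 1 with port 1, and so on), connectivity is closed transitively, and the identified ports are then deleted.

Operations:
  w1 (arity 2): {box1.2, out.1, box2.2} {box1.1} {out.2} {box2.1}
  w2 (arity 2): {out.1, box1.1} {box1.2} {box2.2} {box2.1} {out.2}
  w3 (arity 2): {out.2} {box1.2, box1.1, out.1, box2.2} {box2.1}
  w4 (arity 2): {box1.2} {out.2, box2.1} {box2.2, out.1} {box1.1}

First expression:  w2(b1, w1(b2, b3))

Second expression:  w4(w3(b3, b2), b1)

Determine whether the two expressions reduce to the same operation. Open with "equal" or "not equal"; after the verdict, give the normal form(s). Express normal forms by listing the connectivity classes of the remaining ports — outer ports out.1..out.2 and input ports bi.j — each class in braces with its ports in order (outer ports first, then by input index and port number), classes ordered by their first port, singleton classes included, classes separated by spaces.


not equal: they reduce to {out.1, b1.1} {out.2} {b1.2} {b2.1} {b2.2, b3.2} {b3.1} and {out.1, b1.2} {out.2, b1.1} {b2.1} {b2.2, b3.1, b3.2}

The first expression reduces to {out.1, b1.1} {out.2} {b1.2} {b2.1} {b2.2, b3.2} {b3.1}
The second expression reduces to {out.1, b1.2} {out.2, b1.1} {b2.1} {b2.2, b3.1, b3.2}
No match — not equal.


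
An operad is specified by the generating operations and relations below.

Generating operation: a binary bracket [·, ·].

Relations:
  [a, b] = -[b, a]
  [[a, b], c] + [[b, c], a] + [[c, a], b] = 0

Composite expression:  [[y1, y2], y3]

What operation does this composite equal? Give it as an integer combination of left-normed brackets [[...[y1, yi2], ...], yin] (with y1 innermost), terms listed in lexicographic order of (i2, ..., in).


[[y1, y2], y3]

A multilinear Lie element is pinned by y1-initial words (y1 innermost).
Composite bracket: [[y1, y2], y3]
Applying ab - ba throughout gives 4 signed words (2^2 = 4).
Keep just the words that open with y1:
  word y1y2y3 has sign +1, contributing +[[y1, y2], y3]


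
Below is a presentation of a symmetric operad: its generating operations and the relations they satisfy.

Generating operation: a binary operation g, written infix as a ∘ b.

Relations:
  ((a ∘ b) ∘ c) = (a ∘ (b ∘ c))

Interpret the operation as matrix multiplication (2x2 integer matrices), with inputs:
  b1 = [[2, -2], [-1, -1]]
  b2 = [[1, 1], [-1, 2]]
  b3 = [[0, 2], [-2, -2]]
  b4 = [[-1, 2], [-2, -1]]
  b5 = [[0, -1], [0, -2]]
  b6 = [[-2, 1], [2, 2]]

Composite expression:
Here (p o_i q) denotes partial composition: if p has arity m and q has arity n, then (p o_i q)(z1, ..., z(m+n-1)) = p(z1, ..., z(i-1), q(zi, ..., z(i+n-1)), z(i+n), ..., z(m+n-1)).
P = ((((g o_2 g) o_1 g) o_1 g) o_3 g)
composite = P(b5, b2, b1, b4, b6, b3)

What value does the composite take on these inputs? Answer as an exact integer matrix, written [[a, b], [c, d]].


(b5 ∘ b2) = [[1, -2], [2, -4]]
(b1 ∘ b4) = [[2, 6], [3, -1]]
((b5 ∘ b2) ∘ (b1 ∘ b4)) = [[-4, 8], [-8, 16]]
(b6 ∘ b3) = [[-2, -6], [-4, 0]]
(((b5 ∘ b2) ∘ (b1 ∘ b4)) ∘ (b6 ∘ b3)) = [[-24, 24], [-48, 48]]

[[-24, 24], [-48, 48]]
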